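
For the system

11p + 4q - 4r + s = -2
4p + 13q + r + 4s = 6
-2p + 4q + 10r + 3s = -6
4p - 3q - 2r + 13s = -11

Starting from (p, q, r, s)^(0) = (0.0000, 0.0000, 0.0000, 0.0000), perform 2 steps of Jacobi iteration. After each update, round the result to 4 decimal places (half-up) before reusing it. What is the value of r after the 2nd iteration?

Iteration 1:
  p = (-2 - (4)·0.0000 - (-4)·0.0000 - (1)·0.0000) / (11) = -0.1818
  q = (6 - (4)·0.0000 - (1)·0.0000 - (4)·0.0000) / (13) = 0.4615
  r = (-6 - (-2)·0.0000 - (4)·0.0000 - (3)·0.0000) / (10) = -0.6000
  s = (-11 - (4)·0.0000 - (-3)·0.0000 - (-2)·0.0000) / (13) = -0.8462
Iteration 2:
  p = (-2 - (4)·0.4615 - (-4)·-0.6000 - (1)·-0.8462) / (11) = -0.4909
  q = (6 - (4)·-0.1818 - (1)·-0.6000 - (4)·-0.8462) / (13) = 0.8240
  r = (-6 - (-2)·-0.1818 - (4)·0.4615 - (3)·-0.8462) / (10) = -0.5671
  s = (-11 - (4)·-0.1818 - (-3)·0.4615 - (-2)·-0.6000) / (13) = -0.7760

-0.5671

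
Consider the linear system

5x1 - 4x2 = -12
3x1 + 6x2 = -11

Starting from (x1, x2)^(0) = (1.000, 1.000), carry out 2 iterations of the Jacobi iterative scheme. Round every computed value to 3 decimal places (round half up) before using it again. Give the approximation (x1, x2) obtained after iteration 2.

Iteration 1:
  x1 = (-12 - (-4)·1.000) / (5) = -1.600
  x2 = (-11 - (3)·1.000) / (6) = -2.333
Iteration 2:
  x1 = (-12 - (-4)·-2.333) / (5) = -4.266
  x2 = (-11 - (3)·-1.600) / (6) = -1.033

(-4.266, -1.033)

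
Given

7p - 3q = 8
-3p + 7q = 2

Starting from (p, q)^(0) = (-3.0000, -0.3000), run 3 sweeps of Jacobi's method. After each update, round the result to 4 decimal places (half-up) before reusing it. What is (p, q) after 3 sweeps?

Iteration 1:
  p = (8 - (-3)·-0.3000) / (7) = 1.0143
  q = (2 - (-3)·-3.0000) / (7) = -1.0000
Iteration 2:
  p = (8 - (-3)·-1.0000) / (7) = 0.7143
  q = (2 - (-3)·1.0143) / (7) = 0.7204
Iteration 3:
  p = (8 - (-3)·0.7204) / (7) = 1.4516
  q = (2 - (-3)·0.7143) / (7) = 0.5918

(1.4516, 0.5918)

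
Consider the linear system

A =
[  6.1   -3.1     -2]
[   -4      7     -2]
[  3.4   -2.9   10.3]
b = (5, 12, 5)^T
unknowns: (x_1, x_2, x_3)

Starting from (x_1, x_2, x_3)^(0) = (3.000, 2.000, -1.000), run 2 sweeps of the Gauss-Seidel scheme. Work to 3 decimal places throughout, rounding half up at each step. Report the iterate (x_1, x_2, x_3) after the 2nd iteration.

Iteration 1:
  x_1 = (5 - (-3.1)·2.000 - (-2)·-1.000) / (6.1) = 1.508
  x_2 = (12 - (-4)·1.508 - (-2)·-1.000) / (7) = 2.290
  x_3 = (5 - (3.4)·1.508 - (-2.9)·2.290) / (10.3) = 0.632
Iteration 2:
  x_1 = (5 - (-3.1)·2.290 - (-2)·0.632) / (6.1) = 2.191
  x_2 = (12 - (-4)·2.191 - (-2)·0.632) / (7) = 3.147
  x_3 = (5 - (3.4)·2.191 - (-2.9)·3.147) / (10.3) = 0.648

(2.191, 3.147, 0.648)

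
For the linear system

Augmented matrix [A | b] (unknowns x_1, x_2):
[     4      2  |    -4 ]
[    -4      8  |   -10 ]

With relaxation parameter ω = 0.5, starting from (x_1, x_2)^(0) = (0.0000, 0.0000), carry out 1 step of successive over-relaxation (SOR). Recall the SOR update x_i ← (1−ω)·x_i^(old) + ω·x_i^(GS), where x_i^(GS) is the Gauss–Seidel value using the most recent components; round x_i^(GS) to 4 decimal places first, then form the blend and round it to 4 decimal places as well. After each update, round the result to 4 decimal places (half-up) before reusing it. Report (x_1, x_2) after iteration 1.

Iteration 1:
  x_1: GS value = (-4 - (2)·0.0000) / (4) = -1.0000;  x_1 ← (1−ω)·0.0000 + ω·-1.0000 = -0.5000
  x_2: GS value = (-10 - (-4)·-0.5000) / (8) = -1.5000;  x_2 ← (1−ω)·0.0000 + ω·-1.5000 = -0.7500

(-0.5000, -0.7500)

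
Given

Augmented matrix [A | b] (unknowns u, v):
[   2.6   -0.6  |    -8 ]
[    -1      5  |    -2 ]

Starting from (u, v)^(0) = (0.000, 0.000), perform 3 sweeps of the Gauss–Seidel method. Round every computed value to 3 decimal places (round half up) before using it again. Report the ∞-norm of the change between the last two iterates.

Iteration 1:
  u = (-8 - (-0.6)·0.000) / (2.6) = -3.077
  v = (-2 - (-1)·-3.077) / (5) = -1.015
Iteration 2:
  u = (-8 - (-0.6)·-1.015) / (2.6) = -3.311
  v = (-2 - (-1)·-3.311) / (5) = -1.062
Iteration 3:
  u = (-8 - (-0.6)·-1.062) / (2.6) = -3.322
  v = (-2 - (-1)·-3.322) / (5) = -1.064
Change: (-0.011, -0.002) → max |·| = 0.011

0.011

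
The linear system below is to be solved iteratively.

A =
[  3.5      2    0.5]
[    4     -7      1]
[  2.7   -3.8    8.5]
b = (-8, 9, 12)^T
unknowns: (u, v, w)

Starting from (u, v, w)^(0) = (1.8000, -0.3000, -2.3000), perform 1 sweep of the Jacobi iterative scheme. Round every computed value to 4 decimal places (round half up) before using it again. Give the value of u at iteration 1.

Iteration 1:
  u = (-8 - (2)·-0.3000 - (0.5)·-2.3000) / (3.5) = -1.7857
  v = (9 - (4)·1.8000 - (1)·-2.3000) / (-7) = -0.5857
  w = (12 - (2.7)·1.8000 - (-3.8)·-0.3000) / (8.5) = 0.7059

-1.7857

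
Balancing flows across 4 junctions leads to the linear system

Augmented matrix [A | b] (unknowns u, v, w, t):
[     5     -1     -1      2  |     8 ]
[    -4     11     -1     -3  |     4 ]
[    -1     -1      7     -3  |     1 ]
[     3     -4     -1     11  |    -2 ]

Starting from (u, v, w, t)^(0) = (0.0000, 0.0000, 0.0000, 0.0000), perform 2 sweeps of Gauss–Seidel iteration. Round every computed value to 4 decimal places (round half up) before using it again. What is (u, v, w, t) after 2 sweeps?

Iteration 1:
  u = (8 - (-1)·0.0000 - (-1)·0.0000 - (2)·0.0000) / (5) = 1.6000
  v = (4 - (-4)·1.6000 - (-1)·0.0000 - (-3)·0.0000) / (11) = 0.9455
  w = (1 - (-1)·1.6000 - (-1)·0.9455 - (-3)·0.0000) / (7) = 0.5065
  t = (-2 - (3)·1.6000 - (-4)·0.9455 - (-1)·0.5065) / (11) = -0.2283
Iteration 2:
  u = (8 - (-1)·0.9455 - (-1)·0.5065 - (2)·-0.2283) / (5) = 1.9817
  v = (4 - (-4)·1.9817 - (-1)·0.5065 - (-3)·-0.2283) / (11) = 1.0680
  w = (1 - (-1)·1.9817 - (-1)·1.0680 - (-3)·-0.2283) / (7) = 0.4807
  t = (-2 - (3)·1.9817 - (-4)·1.0680 - (-1)·0.4807) / (11) = -0.2902

(1.9817, 1.0680, 0.4807, -0.2902)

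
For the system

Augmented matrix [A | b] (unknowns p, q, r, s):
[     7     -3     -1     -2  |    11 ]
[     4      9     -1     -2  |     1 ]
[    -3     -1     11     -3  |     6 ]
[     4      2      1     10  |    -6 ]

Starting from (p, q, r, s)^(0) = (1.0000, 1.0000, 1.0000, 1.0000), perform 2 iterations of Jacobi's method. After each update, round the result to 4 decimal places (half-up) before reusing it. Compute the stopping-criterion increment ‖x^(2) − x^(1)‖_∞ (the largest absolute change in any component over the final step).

Iteration 1:
  p = (11 - (-3)·1.0000 - (-1)·1.0000 - (-2)·1.0000) / (7) = 2.4286
  q = (1 - (4)·1.0000 - (-1)·1.0000 - (-2)·1.0000) / (9) = 0.0000
  r = (6 - (-3)·1.0000 - (-1)·1.0000 - (-3)·1.0000) / (11) = 1.1818
  s = (-6 - (4)·1.0000 - (2)·1.0000 - (1)·1.0000) / (10) = -1.3000
Iteration 2:
  p = (11 - (-3)·0.0000 - (-1)·1.1818 - (-2)·-1.3000) / (7) = 1.3688
  q = (1 - (4)·2.4286 - (-1)·1.1818 - (-2)·-1.3000) / (9) = -1.1258
  r = (6 - (-3)·2.4286 - (-1)·0.0000 - (-3)·-1.3000) / (11) = 0.8533
  s = (-6 - (4)·2.4286 - (2)·0.0000 - (1)·1.1818) / (10) = -1.6896
Change: (-1.0598, -1.1258, -0.3285, -0.3896) → max |·| = 1.1258

1.1258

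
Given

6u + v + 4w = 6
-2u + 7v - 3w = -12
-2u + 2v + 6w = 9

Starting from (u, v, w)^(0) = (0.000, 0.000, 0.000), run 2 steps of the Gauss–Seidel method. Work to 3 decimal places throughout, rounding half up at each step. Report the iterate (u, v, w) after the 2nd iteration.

(-0.302, -0.811, 1.670)

Iteration 1:
  u = (6 - (1)·0.000 - (4)·0.000) / (6) = 1.000
  v = (-12 - (-2)·1.000 - (-3)·0.000) / (7) = -1.429
  w = (9 - (-2)·1.000 - (2)·-1.429) / (6) = 2.310
Iteration 2:
  u = (6 - (1)·-1.429 - (4)·2.310) / (6) = -0.302
  v = (-12 - (-2)·-0.302 - (-3)·2.310) / (7) = -0.811
  w = (9 - (-2)·-0.302 - (2)·-0.811) / (6) = 1.670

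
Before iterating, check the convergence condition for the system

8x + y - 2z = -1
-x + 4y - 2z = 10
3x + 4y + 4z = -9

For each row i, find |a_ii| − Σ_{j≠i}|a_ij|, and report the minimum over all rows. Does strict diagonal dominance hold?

row 1: |8| − (1+2) = 5
row 2: |4| − (1+2) = 1
row 3: |4| − (3+4) = -3
minimum over rows = -3 → not strictly diagonally dominant

-3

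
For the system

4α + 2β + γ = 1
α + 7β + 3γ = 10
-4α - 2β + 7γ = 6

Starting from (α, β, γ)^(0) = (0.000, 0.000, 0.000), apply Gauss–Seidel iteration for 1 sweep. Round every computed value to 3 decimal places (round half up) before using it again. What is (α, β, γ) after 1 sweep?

(0.250, 1.393, 1.398)

Iteration 1:
  α = (1 - (2)·0.000 - (1)·0.000) / (4) = 0.250
  β = (10 - (1)·0.250 - (3)·0.000) / (7) = 1.393
  γ = (6 - (-4)·0.250 - (-2)·1.393) / (7) = 1.398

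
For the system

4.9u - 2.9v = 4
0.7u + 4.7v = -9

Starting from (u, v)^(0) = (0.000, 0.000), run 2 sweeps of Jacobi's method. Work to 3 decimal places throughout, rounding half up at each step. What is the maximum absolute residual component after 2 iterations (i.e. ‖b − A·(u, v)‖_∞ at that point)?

0.791

Iteration 1:
  u = (4 - (-2.9)·0.000) / (4.9) = 0.816
  v = (-9 - (0.7)·0.000) / (4.7) = -1.915
Iteration 2:
  u = (4 - (-2.9)·-1.915) / (4.9) = -0.317
  v = (-9 - (0.7)·0.816) / (4.7) = -2.036
Residual b − A·x = (-0.351, 0.791); ∞-norm = 0.791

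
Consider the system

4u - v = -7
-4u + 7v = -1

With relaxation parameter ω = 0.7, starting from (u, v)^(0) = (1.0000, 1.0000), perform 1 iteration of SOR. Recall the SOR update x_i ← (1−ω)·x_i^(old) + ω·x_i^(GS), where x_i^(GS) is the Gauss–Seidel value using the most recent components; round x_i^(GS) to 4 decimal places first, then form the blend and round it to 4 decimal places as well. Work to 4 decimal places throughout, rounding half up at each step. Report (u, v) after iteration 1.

(-0.7500, -0.1000)

Iteration 1:
  u: GS value = (-7 - (-1)·1.0000) / (4) = -1.5000;  u ← (1−ω)·1.0000 + ω·-1.5000 = -0.7500
  v: GS value = (-1 - (-4)·-0.7500) / (7) = -0.5714;  v ← (1−ω)·1.0000 + ω·-0.5714 = -0.1000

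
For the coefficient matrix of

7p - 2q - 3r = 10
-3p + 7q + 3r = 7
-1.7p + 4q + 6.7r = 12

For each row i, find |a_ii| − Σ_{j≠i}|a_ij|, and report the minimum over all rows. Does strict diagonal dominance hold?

row 1: |7| − (2+3) = 2
row 2: |7| − (3+3) = 1
row 3: |6.7| − (1.7+4) = 1
minimum over rows = 1 → strictly diagonally dominant (convergence guaranteed)

1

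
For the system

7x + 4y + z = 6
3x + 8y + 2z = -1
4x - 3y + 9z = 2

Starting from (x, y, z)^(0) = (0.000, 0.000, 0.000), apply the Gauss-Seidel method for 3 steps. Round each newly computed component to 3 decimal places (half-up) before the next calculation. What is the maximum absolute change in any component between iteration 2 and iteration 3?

0.041

Iteration 1:
  x = (6 - (4)·0.000 - (1)·0.000) / (7) = 0.857
  y = (-1 - (3)·0.857 - (2)·0.000) / (8) = -0.446
  z = (2 - (4)·0.857 - (-3)·-0.446) / (9) = -0.307
Iteration 2:
  x = (6 - (4)·-0.446 - (1)·-0.307) / (7) = 1.156
  y = (-1 - (3)·1.156 - (2)·-0.307) / (8) = -0.482
  z = (2 - (4)·1.156 - (-3)·-0.482) / (9) = -0.452
Iteration 3:
  x = (6 - (4)·-0.482 - (1)·-0.452) / (7) = 1.197
  y = (-1 - (3)·1.197 - (2)·-0.452) / (8) = -0.461
  z = (2 - (4)·1.197 - (-3)·-0.461) / (9) = -0.463
Change: (0.041, 0.021, -0.011) → max |·| = 0.041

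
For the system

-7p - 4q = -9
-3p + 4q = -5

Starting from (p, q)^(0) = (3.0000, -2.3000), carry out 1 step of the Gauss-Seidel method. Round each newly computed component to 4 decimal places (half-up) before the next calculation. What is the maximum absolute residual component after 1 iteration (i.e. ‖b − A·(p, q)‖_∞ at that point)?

Iteration 1:
  p = (-9 - (-4)·-2.3000) / (-7) = 2.6000
  q = (-5 - (-3)·2.6000) / (4) = 0.7000
Residual b − A·x = (12.0000, 0.0000); ∞-norm = 12.0000

12.0000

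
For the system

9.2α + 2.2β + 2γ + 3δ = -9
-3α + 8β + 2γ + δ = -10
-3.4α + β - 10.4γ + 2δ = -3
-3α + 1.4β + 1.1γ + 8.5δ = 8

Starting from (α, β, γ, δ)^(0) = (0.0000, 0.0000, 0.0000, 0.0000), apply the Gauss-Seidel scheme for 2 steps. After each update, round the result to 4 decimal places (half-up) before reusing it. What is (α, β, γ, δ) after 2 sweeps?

(-0.9521, -1.8207, 0.5792, 0.8301)

Iteration 1:
  α = (-9 - (2.2)·0.0000 - (2)·0.0000 - (3)·0.0000) / (9.2) = -0.9783
  β = (-10 - (-3)·-0.9783 - (2)·0.0000 - (1)·0.0000) / (8) = -1.6169
  γ = (-3 - (-3.4)·-0.9783 - (1)·-1.6169 - (2)·0.0000) / (-10.4) = 0.4528
  δ = (8 - (-3)·-0.9783 - (1.4)·-1.6169 - (1.1)·0.4528) / (8.5) = 0.8036
Iteration 2:
  α = (-9 - (2.2)·-1.6169 - (2)·0.4528 - (3)·0.8036) / (9.2) = -0.9521
  β = (-10 - (-3)·-0.9521 - (2)·0.4528 - (1)·0.8036) / (8) = -1.8207
  γ = (-3 - (-3.4)·-0.9521 - (1)·-1.8207 - (2)·0.8036) / (-10.4) = 0.5792
  δ = (8 - (-3)·-0.9521 - (1.4)·-1.8207 - (1.1)·0.5792) / (8.5) = 0.8301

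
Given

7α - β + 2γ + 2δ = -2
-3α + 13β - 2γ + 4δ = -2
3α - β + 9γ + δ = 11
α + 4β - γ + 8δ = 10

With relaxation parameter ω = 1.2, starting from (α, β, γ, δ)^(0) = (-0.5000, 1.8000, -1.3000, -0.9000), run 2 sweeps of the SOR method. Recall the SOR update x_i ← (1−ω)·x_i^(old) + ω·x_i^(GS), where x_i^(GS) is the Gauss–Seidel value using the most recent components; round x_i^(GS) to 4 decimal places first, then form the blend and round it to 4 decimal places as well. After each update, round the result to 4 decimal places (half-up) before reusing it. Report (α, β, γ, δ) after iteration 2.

(-1.7126, -1.0462, 1.4591, 2.2204)

Iteration 1:
  α: GS value = (-2 - (-1)·1.8000 - (2)·-1.3000 - (2)·-0.9000) / (7) = 0.6000;  α ← (1−ω)·-0.5000 + ω·0.6000 = 0.8200
  β: GS value = (-2 - (-3)·0.8200 - (-2)·-1.3000 - (4)·-0.9000) / (13) = 0.1123;  β ← (1−ω)·1.8000 + ω·0.1123 = -0.2252
  γ: GS value = (11 - (3)·0.8200 - (-1)·-0.2252 - (1)·-0.9000) / (9) = 1.0239;  γ ← (1−ω)·-1.3000 + ω·1.0239 = 1.4887
  δ: GS value = (10 - (1)·0.8200 - (4)·-0.2252 - (-1)·1.4887) / (8) = 1.4462;  δ ← (1−ω)·-0.9000 + ω·1.4462 = 1.9154
Iteration 2:
  α: GS value = (-2 - (-1)·-0.2252 - (2)·1.4887 - (2)·1.9154) / (7) = -1.2905;  α ← (1−ω)·0.8200 + ω·-1.2905 = -1.7126
  β: GS value = (-2 - (-3)·-1.7126 - (-2)·1.4887 - (4)·1.9154) / (13) = -0.9094;  β ← (1−ω)·-0.2252 + ω·-0.9094 = -1.0462
  γ: GS value = (11 - (3)·-1.7126 - (-1)·-1.0462 - (1)·1.9154) / (9) = 1.4640;  γ ← (1−ω)·1.4887 + ω·1.4640 = 1.4591
  δ: GS value = (10 - (1)·-1.7126 - (4)·-1.0462 - (-1)·1.4591) / (8) = 2.1696;  δ ← (1−ω)·1.9154 + ω·2.1696 = 2.2204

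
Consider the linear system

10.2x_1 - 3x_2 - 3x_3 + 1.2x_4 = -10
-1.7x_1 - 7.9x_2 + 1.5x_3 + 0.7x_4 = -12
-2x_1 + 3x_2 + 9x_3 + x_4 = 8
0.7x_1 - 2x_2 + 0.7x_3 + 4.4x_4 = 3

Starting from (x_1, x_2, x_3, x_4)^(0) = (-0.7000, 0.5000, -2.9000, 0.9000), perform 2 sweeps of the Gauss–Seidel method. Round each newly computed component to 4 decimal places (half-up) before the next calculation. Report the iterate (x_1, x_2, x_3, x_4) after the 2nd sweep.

(-0.7764, 1.8141, -0.0697, 1.6410)

Iteration 1:
  x_1 = (-10 - (-3)·0.5000 - (-3)·-2.9000 - (1.2)·0.9000) / (10.2) = -1.7922
  x_2 = (-12 - (-1.7)·-1.7922 - (1.5)·-2.9000 - (0.7)·0.9000) / (-7.9) = 1.4338
  x_3 = (8 - (-2)·-1.7922 - (3)·1.4338 - (1)·0.9000) / (9) = -0.0873
  x_4 = (3 - (0.7)·-1.7922 - (-2)·1.4338 - (0.7)·-0.0873) / (4.4) = 1.6326
Iteration 2:
  x_1 = (-10 - (-3)·1.4338 - (-3)·-0.0873 - (1.2)·1.6326) / (10.2) = -0.7764
  x_2 = (-12 - (-1.7)·-0.7764 - (1.5)·-0.0873 - (0.7)·1.6326) / (-7.9) = 1.8141
  x_3 = (8 - (-2)·-0.7764 - (3)·1.8141 - (1)·1.6326) / (9) = -0.0697
  x_4 = (3 - (0.7)·-0.7764 - (-2)·1.8141 - (0.7)·-0.0697) / (4.4) = 1.6410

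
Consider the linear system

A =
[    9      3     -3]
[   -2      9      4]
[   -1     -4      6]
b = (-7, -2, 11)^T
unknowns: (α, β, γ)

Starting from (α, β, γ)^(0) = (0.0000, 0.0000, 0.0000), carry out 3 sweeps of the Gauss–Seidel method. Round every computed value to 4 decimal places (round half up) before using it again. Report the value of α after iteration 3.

Iteration 1:
  α = (-7 - (3)·0.0000 - (-3)·0.0000) / (9) = -0.7778
  β = (-2 - (-2)·-0.7778 - (4)·0.0000) / (9) = -0.3951
  γ = (11 - (-1)·-0.7778 - (-4)·-0.3951) / (6) = 1.4403
Iteration 2:
  α = (-7 - (3)·-0.3951 - (-3)·1.4403) / (9) = -0.1660
  β = (-2 - (-2)·-0.1660 - (4)·1.4403) / (9) = -0.8992
  γ = (11 - (-1)·-0.1660 - (-4)·-0.8992) / (6) = 1.2062
Iteration 3:
  α = (-7 - (3)·-0.8992 - (-3)·1.2062) / (9) = -0.0760
  β = (-2 - (-2)·-0.0760 - (4)·1.2062) / (9) = -0.7752
  γ = (11 - (-1)·-0.0760 - (-4)·-0.7752) / (6) = 1.3039

-0.0760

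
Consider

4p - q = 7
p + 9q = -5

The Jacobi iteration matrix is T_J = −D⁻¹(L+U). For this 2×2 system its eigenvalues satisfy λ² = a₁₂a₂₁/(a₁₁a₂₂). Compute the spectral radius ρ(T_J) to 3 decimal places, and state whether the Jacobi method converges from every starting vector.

0.167

a₁₂a₂₁/(a₁₁a₂₂) = (-1)·(1) / ((4)·(9)) = -0.027778
ρ = √|-0.027778| = √0.027778 = 0.167
ρ < 1, so Jacobi converges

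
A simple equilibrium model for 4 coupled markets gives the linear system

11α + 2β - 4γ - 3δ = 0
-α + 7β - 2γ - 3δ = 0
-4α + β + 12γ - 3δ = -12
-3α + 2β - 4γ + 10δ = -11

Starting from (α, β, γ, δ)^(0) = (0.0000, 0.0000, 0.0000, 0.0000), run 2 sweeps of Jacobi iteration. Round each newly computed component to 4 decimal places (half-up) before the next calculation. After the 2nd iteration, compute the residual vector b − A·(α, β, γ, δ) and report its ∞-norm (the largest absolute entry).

Iteration 1:
  α = (0 - (2)·0.0000 - (-4)·0.0000 - (-3)·0.0000) / (11) = 0.0000
  β = (0 - (-1)·0.0000 - (-2)·0.0000 - (-3)·0.0000) / (7) = 0.0000
  γ = (-12 - (-4)·0.0000 - (1)·0.0000 - (-3)·0.0000) / (12) = -1.0000
  δ = (-11 - (-3)·0.0000 - (2)·0.0000 - (-4)·0.0000) / (10) = -1.1000
Iteration 2:
  α = (0 - (2)·0.0000 - (-4)·-1.0000 - (-3)·-1.1000) / (11) = -0.6636
  β = (0 - (-1)·0.0000 - (-2)·-1.0000 - (-3)·-1.1000) / (7) = -0.7571
  γ = (-12 - (-4)·0.0000 - (1)·0.0000 - (-3)·-1.1000) / (12) = -1.2750
  δ = (-11 - (-3)·0.0000 - (2)·0.0000 - (-4)·-1.0000) / (10) = -1.5000
Residual b − A·x = (-0.7862, -2.4139, -3.0973, -1.5766); ∞-norm = 3.0973

3.0973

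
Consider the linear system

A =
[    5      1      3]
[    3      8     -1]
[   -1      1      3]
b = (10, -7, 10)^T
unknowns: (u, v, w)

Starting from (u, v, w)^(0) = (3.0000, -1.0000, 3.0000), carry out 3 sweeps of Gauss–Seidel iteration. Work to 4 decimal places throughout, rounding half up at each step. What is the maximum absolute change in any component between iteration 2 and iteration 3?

Iteration 1:
  u = (10 - (1)·-1.0000 - (3)·3.0000) / (5) = 0.4000
  v = (-7 - (3)·0.4000 - (-1)·3.0000) / (8) = -0.6500
  w = (10 - (-1)·0.4000 - (1)·-0.6500) / (3) = 3.6833
Iteration 2:
  u = (10 - (1)·-0.6500 - (3)·3.6833) / (5) = -0.0800
  v = (-7 - (3)·-0.0800 - (-1)·3.6833) / (8) = -0.3846
  w = (10 - (-1)·-0.0800 - (1)·-0.3846) / (3) = 3.4349
Iteration 3:
  u = (10 - (1)·-0.3846 - (3)·3.4349) / (5) = 0.0160
  v = (-7 - (3)·0.0160 - (-1)·3.4349) / (8) = -0.4516
  w = (10 - (-1)·0.0160 - (1)·-0.4516) / (3) = 3.4892
Change: (0.0960, -0.0670, 0.0543) → max |·| = 0.0960

0.0960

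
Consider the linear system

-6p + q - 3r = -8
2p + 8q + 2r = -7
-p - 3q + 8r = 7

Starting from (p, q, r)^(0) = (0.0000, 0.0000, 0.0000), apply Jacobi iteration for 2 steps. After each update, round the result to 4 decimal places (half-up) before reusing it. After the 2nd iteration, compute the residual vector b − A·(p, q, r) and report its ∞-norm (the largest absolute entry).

2.2393

Iteration 1:
  p = (-8 - (1)·0.0000 - (-3)·0.0000) / (-6) = 1.3333
  q = (-7 - (2)·0.0000 - (2)·0.0000) / (8) = -0.8750
  r = (7 - (-1)·0.0000 - (-3)·0.0000) / (8) = 0.8750
Iteration 2:
  p = (-8 - (1)·-0.8750 - (-3)·0.8750) / (-6) = 0.7500
  q = (-7 - (2)·1.3333 - (2)·0.8750) / (8) = -1.4271
  r = (7 - (-1)·1.3333 - (-3)·-0.8750) / (8) = 0.7135
Residual b − A·x = (0.0676, 1.4898, -2.2393); ∞-norm = 2.2393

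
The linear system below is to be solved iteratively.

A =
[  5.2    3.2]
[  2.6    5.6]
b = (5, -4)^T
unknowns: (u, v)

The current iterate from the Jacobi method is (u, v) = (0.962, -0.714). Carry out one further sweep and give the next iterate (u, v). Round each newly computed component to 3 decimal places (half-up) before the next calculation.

One sweep:
  u = (5 - (3.2)·-0.714) / (5.2) = 1.401
  v = (-4 - (2.6)·0.962) / (5.6) = -1.161

(1.401, -1.161)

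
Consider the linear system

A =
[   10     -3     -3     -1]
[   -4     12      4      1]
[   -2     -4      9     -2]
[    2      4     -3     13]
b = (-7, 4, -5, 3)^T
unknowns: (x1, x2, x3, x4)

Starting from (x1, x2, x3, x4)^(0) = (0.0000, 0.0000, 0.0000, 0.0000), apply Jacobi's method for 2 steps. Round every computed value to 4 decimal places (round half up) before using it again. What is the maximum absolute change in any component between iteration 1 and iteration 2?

Iteration 1:
  x1 = (-7 - (-3)·0.0000 - (-3)·0.0000 - (-1)·0.0000) / (10) = -0.7000
  x2 = (4 - (-4)·0.0000 - (4)·0.0000 - (1)·0.0000) / (12) = 0.3333
  x3 = (-5 - (-2)·0.0000 - (-4)·0.0000 - (-2)·0.0000) / (9) = -0.5556
  x4 = (3 - (2)·0.0000 - (4)·0.0000 - (-3)·0.0000) / (13) = 0.2308
Iteration 2:
  x1 = (-7 - (-3)·0.3333 - (-3)·-0.5556 - (-1)·0.2308) / (10) = -0.7436
  x2 = (4 - (-4)·-0.7000 - (4)·-0.5556 - (1)·0.2308) / (12) = 0.2660
  x3 = (-5 - (-2)·-0.7000 - (-4)·0.3333 - (-2)·0.2308) / (9) = -0.5117
  x4 = (3 - (2)·-0.7000 - (4)·0.3333 - (-3)·-0.5556) / (13) = 0.1077
Change: (-0.0436, -0.0673, 0.0439, -0.1231) → max |·| = 0.1231

0.1231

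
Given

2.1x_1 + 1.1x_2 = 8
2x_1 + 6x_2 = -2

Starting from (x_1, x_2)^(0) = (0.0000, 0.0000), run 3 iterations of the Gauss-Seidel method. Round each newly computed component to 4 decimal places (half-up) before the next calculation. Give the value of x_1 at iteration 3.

4.7959

Iteration 1:
  x_1 = (8 - (1.1)·0.0000) / (2.1) = 3.8095
  x_2 = (-2 - (2)·3.8095) / (6) = -1.6032
Iteration 2:
  x_1 = (8 - (1.1)·-1.6032) / (2.1) = 4.6493
  x_2 = (-2 - (2)·4.6493) / (6) = -1.8831
Iteration 3:
  x_1 = (8 - (1.1)·-1.8831) / (2.1) = 4.7959
  x_2 = (-2 - (2)·4.7959) / (6) = -1.9320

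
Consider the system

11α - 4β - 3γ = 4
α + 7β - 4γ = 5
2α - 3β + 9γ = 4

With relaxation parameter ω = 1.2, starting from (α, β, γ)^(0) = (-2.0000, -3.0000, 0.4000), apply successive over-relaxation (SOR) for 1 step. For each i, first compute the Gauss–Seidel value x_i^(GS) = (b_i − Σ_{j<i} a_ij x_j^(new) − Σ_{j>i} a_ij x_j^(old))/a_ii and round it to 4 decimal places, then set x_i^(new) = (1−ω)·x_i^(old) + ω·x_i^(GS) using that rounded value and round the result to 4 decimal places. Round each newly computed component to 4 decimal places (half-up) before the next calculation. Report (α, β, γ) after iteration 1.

Iteration 1:
  α: GS value = (4 - (-4)·-3.0000 - (-3)·0.4000) / (11) = -0.6182;  α ← (1−ω)·-2.0000 + ω·-0.6182 = -0.3418
  β: GS value = (5 - (1)·-0.3418 - (-4)·0.4000) / (7) = 0.9917;  β ← (1−ω)·-3.0000 + ω·0.9917 = 1.7900
  γ: GS value = (4 - (2)·-0.3418 - (-3)·1.7900) / (9) = 1.1171;  γ ← (1−ω)·0.4000 + ω·1.1171 = 1.2605

(-0.3418, 1.7900, 1.2605)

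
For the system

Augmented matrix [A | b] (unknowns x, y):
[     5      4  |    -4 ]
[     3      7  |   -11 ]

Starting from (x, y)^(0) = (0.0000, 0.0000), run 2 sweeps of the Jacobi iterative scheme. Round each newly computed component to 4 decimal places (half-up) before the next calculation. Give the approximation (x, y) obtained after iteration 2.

Iteration 1:
  x = (-4 - (4)·0.0000) / (5) = -0.8000
  y = (-11 - (3)·0.0000) / (7) = -1.5714
Iteration 2:
  x = (-4 - (4)·-1.5714) / (5) = 0.4571
  y = (-11 - (3)·-0.8000) / (7) = -1.2286

(0.4571, -1.2286)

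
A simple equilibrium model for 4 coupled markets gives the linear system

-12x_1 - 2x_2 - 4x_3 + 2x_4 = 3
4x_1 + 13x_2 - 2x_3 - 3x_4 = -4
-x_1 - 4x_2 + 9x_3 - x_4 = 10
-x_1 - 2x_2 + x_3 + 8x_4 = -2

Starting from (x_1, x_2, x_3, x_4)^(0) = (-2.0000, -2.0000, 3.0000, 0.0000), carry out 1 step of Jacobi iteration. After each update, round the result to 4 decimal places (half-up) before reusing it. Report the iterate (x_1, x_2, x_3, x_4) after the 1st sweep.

(-0.9167, 0.7692, 0.0000, -1.3750)

Iteration 1:
  x_1 = (3 - (-2)·-2.0000 - (-4)·3.0000 - (2)·0.0000) / (-12) = -0.9167
  x_2 = (-4 - (4)·-2.0000 - (-2)·3.0000 - (-3)·0.0000) / (13) = 0.7692
  x_3 = (10 - (-1)·-2.0000 - (-4)·-2.0000 - (-1)·0.0000) / (9) = 0.0000
  x_4 = (-2 - (-1)·-2.0000 - (-2)·-2.0000 - (1)·3.0000) / (8) = -1.3750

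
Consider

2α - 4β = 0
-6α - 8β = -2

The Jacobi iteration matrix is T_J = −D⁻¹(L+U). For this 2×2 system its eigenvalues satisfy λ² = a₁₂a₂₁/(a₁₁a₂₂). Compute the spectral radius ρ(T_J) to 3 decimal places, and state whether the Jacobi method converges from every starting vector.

a₁₂a₂₁/(a₁₁a₂₂) = (-4)·(-6) / ((2)·(-8)) = -1.500000
ρ = √|-1.500000| = √1.500000 = 1.225
ρ > 1, so Jacobi diverges

1.225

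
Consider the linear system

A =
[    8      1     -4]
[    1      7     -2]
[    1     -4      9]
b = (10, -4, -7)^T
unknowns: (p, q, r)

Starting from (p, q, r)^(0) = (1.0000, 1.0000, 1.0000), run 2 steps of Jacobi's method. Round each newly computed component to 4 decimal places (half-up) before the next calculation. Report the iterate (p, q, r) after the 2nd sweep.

Iteration 1:
  p = (10 - (1)·1.0000 - (-4)·1.0000) / (8) = 1.6250
  q = (-4 - (1)·1.0000 - (-2)·1.0000) / (7) = -0.4286
  r = (-7 - (1)·1.0000 - (-4)·1.0000) / (9) = -0.4444
Iteration 2:
  p = (10 - (1)·-0.4286 - (-4)·-0.4444) / (8) = 1.0814
  q = (-4 - (1)·1.6250 - (-2)·-0.4444) / (7) = -0.9305
  r = (-7 - (1)·1.6250 - (-4)·-0.4286) / (9) = -1.1488

(1.0814, -0.9305, -1.1488)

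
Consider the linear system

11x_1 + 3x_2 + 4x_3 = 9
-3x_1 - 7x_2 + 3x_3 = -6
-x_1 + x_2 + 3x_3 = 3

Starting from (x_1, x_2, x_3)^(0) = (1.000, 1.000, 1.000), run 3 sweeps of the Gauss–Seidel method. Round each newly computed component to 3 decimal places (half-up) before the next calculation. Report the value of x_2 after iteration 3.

1.059

Iteration 1:
  x_1 = (9 - (3)·1.000 - (4)·1.000) / (11) = 0.182
  x_2 = (-6 - (-3)·0.182 - (3)·1.000) / (-7) = 1.208
  x_3 = (3 - (-1)·0.182 - (1)·1.208) / (3) = 0.658
Iteration 2:
  x_1 = (9 - (3)·1.208 - (4)·0.658) / (11) = 0.249
  x_2 = (-6 - (-3)·0.249 - (3)·0.658) / (-7) = 1.032
  x_3 = (3 - (-1)·0.249 - (1)·1.032) / (3) = 0.739
Iteration 3:
  x_1 = (9 - (3)·1.032 - (4)·0.739) / (11) = 0.268
  x_2 = (-6 - (-3)·0.268 - (3)·0.739) / (-7) = 1.059
  x_3 = (3 - (-1)·0.268 - (1)·1.059) / (3) = 0.736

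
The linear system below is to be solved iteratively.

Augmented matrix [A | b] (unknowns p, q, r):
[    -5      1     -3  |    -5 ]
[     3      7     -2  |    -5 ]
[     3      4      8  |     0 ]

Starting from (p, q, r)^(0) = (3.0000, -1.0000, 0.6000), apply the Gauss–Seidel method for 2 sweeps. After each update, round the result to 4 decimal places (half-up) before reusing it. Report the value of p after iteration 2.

0.7333

Iteration 1:
  p = (-5 - (1)·-1.0000 - (-3)·0.6000) / (-5) = 0.4400
  q = (-5 - (3)·0.4400 - (-2)·0.6000) / (7) = -0.7314
  r = (0 - (3)·0.4400 - (4)·-0.7314) / (8) = 0.2007
Iteration 2:
  p = (-5 - (1)·-0.7314 - (-3)·0.2007) / (-5) = 0.7333
  q = (-5 - (3)·0.7333 - (-2)·0.2007) / (7) = -0.9712
  r = (0 - (3)·0.7333 - (4)·-0.9712) / (8) = 0.2106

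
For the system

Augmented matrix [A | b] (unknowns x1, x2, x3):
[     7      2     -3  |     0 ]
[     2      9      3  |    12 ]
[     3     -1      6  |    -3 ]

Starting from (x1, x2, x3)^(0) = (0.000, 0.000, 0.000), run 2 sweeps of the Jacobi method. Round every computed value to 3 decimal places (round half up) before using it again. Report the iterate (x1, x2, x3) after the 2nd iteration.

Iteration 1:
  x1 = (0 - (2)·0.000 - (-3)·0.000) / (7) = 0.000
  x2 = (12 - (2)·0.000 - (3)·0.000) / (9) = 1.333
  x3 = (-3 - (3)·0.000 - (-1)·0.000) / (6) = -0.500
Iteration 2:
  x1 = (0 - (2)·1.333 - (-3)·-0.500) / (7) = -0.595
  x2 = (12 - (2)·0.000 - (3)·-0.500) / (9) = 1.500
  x3 = (-3 - (3)·0.000 - (-1)·1.333) / (6) = -0.278

(-0.595, 1.500, -0.278)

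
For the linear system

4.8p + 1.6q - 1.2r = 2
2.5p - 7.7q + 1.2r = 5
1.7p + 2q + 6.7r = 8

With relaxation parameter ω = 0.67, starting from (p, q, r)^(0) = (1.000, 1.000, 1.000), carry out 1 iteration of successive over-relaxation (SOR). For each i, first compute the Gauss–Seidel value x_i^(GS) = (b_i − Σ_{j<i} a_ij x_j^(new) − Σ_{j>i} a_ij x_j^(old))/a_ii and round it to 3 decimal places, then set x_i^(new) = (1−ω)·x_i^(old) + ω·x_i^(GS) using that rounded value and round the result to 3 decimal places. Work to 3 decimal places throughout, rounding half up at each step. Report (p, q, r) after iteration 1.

(0.553, 0.120, 1.012)

Iteration 1:
  p: GS value = (2 - (1.6)·1.000 - (-1.2)·1.000) / (4.8) = 0.333;  p ← (1−ω)·1.000 + ω·0.333 = 0.553
  q: GS value = (5 - (2.5)·0.553 - (1.2)·1.000) / (-7.7) = -0.314;  q ← (1−ω)·1.000 + ω·-0.314 = 0.120
  r: GS value = (8 - (1.7)·0.553 - (2)·0.120) / (6.7) = 1.018;  r ← (1−ω)·1.000 + ω·1.018 = 1.012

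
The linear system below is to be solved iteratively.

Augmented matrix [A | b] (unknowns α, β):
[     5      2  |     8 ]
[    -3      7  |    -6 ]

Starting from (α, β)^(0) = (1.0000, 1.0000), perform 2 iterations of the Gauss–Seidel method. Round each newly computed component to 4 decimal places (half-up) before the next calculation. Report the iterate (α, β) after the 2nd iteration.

(1.7372, -0.1126)

Iteration 1:
  α = (8 - (2)·1.0000) / (5) = 1.2000
  β = (-6 - (-3)·1.2000) / (7) = -0.3429
Iteration 2:
  α = (8 - (2)·-0.3429) / (5) = 1.7372
  β = (-6 - (-3)·1.7372) / (7) = -0.1126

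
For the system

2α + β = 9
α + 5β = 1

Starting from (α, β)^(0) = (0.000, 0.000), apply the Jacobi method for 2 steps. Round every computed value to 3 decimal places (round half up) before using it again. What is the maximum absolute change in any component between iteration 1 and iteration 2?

Iteration 1:
  α = (9 - (1)·0.000) / (2) = 4.500
  β = (1 - (1)·0.000) / (5) = 0.200
Iteration 2:
  α = (9 - (1)·0.200) / (2) = 4.400
  β = (1 - (1)·4.500) / (5) = -0.700
Change: (-0.100, -0.900) → max |·| = 0.900

0.900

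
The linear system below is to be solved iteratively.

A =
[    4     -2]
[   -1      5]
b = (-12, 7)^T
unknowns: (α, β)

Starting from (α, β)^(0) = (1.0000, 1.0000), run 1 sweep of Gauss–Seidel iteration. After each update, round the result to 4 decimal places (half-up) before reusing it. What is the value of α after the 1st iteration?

Iteration 1:
  α = (-12 - (-2)·1.0000) / (4) = -2.5000
  β = (7 - (-1)·-2.5000) / (5) = 0.9000

-2.5000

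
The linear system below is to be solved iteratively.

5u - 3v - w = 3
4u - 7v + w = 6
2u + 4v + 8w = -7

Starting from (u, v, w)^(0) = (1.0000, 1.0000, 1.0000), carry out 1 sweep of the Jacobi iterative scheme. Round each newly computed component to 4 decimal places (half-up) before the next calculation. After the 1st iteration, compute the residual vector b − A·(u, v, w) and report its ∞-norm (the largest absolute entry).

6.0537

Iteration 1:
  u = (3 - (-3)·1.0000 - (-1)·1.0000) / (5) = 1.4000
  v = (6 - (4)·1.0000 - (1)·1.0000) / (-7) = -0.1429
  w = (-7 - (2)·1.0000 - (4)·1.0000) / (8) = -1.6250
Residual b − A·x = (-6.0537, 1.0247, 3.7716); ∞-norm = 6.0537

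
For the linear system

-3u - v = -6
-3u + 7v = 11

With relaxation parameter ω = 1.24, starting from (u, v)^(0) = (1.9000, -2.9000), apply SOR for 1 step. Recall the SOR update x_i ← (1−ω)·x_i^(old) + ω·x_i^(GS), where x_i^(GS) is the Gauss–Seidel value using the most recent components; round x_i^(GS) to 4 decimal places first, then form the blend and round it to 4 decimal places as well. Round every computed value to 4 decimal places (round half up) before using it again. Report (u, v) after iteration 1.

Iteration 1:
  u: GS value = (-6 - (-1)·-2.9000) / (-3) = 2.9667;  u ← (1−ω)·1.9000 + ω·2.9667 = 3.2227
  v: GS value = (11 - (-3)·3.2227) / (7) = 2.9526;  v ← (1−ω)·-2.9000 + ω·2.9526 = 4.3572

(3.2227, 4.3572)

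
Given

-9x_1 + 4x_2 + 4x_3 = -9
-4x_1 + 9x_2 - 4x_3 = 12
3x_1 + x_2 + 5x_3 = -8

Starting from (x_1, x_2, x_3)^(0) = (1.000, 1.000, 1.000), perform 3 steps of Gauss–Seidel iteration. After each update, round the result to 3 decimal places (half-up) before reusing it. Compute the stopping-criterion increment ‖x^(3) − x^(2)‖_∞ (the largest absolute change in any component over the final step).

Iteration 1:
  x_1 = (-9 - (4)·1.000 - (4)·1.000) / (-9) = 1.889
  x_2 = (12 - (-4)·1.889 - (-4)·1.000) / (9) = 2.617
  x_3 = (-8 - (3)·1.889 - (1)·2.617) / (5) = -3.257
Iteration 2:
  x_1 = (-9 - (4)·2.617 - (4)·-3.257) / (-9) = 0.716
  x_2 = (12 - (-4)·0.716 - (-4)·-3.257) / (9) = 0.204
  x_3 = (-8 - (3)·0.716 - (1)·0.204) / (5) = -2.070
Iteration 3:
  x_1 = (-9 - (4)·0.204 - (4)·-2.070) / (-9) = 0.171
  x_2 = (12 - (-4)·0.171 - (-4)·-2.070) / (9) = 0.489
  x_3 = (-8 - (3)·0.171 - (1)·0.489) / (5) = -1.800
Change: (-0.545, 0.285, 0.270) → max |·| = 0.545

0.545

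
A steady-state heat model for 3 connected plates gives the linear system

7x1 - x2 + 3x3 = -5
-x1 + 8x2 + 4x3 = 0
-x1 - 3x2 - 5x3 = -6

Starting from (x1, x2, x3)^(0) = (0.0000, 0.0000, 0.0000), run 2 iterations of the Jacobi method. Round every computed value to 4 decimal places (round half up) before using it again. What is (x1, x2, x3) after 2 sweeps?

Iteration 1:
  x1 = (-5 - (-1)·0.0000 - (3)·0.0000) / (7) = -0.7143
  x2 = (0 - (-1)·0.0000 - (4)·0.0000) / (8) = 0.0000
  x3 = (-6 - (-1)·0.0000 - (-3)·0.0000) / (-5) = 1.2000
Iteration 2:
  x1 = (-5 - (-1)·0.0000 - (3)·1.2000) / (7) = -1.2286
  x2 = (0 - (-1)·-0.7143 - (4)·1.2000) / (8) = -0.6893
  x3 = (-6 - (-1)·-0.7143 - (-3)·0.0000) / (-5) = 1.3429

(-1.2286, -0.6893, 1.3429)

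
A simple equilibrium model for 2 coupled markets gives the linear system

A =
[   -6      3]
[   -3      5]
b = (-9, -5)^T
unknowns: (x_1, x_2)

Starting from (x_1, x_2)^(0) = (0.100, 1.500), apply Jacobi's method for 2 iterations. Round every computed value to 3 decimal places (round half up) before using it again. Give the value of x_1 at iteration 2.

1.030

Iteration 1:
  x_1 = (-9 - (3)·1.500) / (-6) = 2.250
  x_2 = (-5 - (-3)·0.100) / (5) = -0.940
Iteration 2:
  x_1 = (-9 - (3)·-0.940) / (-6) = 1.030
  x_2 = (-5 - (-3)·2.250) / (5) = 0.350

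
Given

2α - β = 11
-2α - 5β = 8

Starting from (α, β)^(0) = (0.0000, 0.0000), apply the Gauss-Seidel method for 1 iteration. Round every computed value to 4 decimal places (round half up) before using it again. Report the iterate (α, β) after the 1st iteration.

Iteration 1:
  α = (11 - (-1)·0.0000) / (2) = 5.5000
  β = (8 - (-2)·5.5000) / (-5) = -3.8000

(5.5000, -3.8000)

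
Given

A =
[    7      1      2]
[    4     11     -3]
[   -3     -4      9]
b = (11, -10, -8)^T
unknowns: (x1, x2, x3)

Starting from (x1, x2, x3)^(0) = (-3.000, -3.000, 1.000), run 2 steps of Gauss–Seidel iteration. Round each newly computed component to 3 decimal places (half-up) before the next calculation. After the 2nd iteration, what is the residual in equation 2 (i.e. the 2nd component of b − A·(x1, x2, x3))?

Iteration 1:
  x1 = (11 - (1)·-3.000 - (2)·1.000) / (7) = 1.714
  x2 = (-10 - (4)·1.714 - (-3)·1.000) / (11) = -1.260
  x3 = (-8 - (-3)·1.714 - (-4)·-1.260) / (9) = -0.878
Iteration 2:
  x1 = (11 - (1)·-1.260 - (2)·-0.878) / (7) = 2.002
  x2 = (-10 - (4)·2.002 - (-3)·-0.878) / (11) = -1.877
  x3 = (-8 - (-3)·2.002 - (-4)·-1.877) / (9) = -1.056
Residual b − A·x = (0.975, -0.529, 0.002)

-0.529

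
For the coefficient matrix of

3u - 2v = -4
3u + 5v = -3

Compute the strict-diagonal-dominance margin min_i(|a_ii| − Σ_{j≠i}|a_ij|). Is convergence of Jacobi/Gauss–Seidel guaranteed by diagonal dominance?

1

row 1: |3| − (2) = 1
row 2: |5| − (3) = 2
minimum over rows = 1 → strictly diagonally dominant (convergence guaranteed)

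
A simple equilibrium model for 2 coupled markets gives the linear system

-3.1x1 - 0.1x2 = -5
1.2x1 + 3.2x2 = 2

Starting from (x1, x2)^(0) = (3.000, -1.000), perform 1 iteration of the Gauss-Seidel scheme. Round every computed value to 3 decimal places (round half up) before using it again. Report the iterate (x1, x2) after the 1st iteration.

(1.645, 0.008)

Iteration 1:
  x1 = (-5 - (-0.1)·-1.000) / (-3.1) = 1.645
  x2 = (2 - (1.2)·1.645) / (3.2) = 0.008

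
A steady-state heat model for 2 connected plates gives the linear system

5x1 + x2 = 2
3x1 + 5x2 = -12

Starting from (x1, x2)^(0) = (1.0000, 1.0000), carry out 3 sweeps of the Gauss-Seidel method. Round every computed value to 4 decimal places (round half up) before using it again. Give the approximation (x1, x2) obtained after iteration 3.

(0.9885, -2.9931)

Iteration 1:
  x1 = (2 - (1)·1.0000) / (5) = 0.2000
  x2 = (-12 - (3)·0.2000) / (5) = -2.5200
Iteration 2:
  x1 = (2 - (1)·-2.5200) / (5) = 0.9040
  x2 = (-12 - (3)·0.9040) / (5) = -2.9424
Iteration 3:
  x1 = (2 - (1)·-2.9424) / (5) = 0.9885
  x2 = (-12 - (3)·0.9885) / (5) = -2.9931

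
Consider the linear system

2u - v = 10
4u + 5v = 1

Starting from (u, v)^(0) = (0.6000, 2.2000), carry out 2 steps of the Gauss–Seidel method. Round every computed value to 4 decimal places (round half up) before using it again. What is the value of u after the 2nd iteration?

2.6600

Iteration 1:
  u = (10 - (-1)·2.2000) / (2) = 6.1000
  v = (1 - (4)·6.1000) / (5) = -4.6800
Iteration 2:
  u = (10 - (-1)·-4.6800) / (2) = 2.6600
  v = (1 - (4)·2.6600) / (5) = -1.9280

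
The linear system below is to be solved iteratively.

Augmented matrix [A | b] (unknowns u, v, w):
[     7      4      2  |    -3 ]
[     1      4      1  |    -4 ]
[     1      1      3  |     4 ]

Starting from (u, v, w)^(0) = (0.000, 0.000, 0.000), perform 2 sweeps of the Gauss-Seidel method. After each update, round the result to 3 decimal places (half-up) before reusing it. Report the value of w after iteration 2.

Iteration 1:
  u = (-3 - (4)·0.000 - (2)·0.000) / (7) = -0.429
  v = (-4 - (1)·-0.429 - (1)·0.000) / (4) = -0.893
  w = (4 - (1)·-0.429 - (1)·-0.893) / (3) = 1.774
Iteration 2:
  u = (-3 - (4)·-0.893 - (2)·1.774) / (7) = -0.425
  v = (-4 - (1)·-0.425 - (1)·1.774) / (4) = -1.337
  w = (4 - (1)·-0.425 - (1)·-1.337) / (3) = 1.921

1.921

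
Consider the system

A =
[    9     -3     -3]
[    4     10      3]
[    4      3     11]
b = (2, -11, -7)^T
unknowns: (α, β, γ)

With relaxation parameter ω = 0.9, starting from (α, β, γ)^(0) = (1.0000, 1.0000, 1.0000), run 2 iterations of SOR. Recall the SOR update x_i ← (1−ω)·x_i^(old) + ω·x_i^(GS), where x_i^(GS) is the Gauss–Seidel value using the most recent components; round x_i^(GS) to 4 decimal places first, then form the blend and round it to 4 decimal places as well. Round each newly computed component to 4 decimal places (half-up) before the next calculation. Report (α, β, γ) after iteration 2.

Iteration 1:
  α: GS value = (2 - (-3)·1.0000 - (-3)·1.0000) / (9) = 0.8889;  α ← (1−ω)·1.0000 + ω·0.8889 = 0.9000
  β: GS value = (-11 - (4)·0.9000 - (3)·1.0000) / (10) = -1.7600;  β ← (1−ω)·1.0000 + ω·-1.7600 = -1.4840
  γ: GS value = (-7 - (4)·0.9000 - (3)·-1.4840) / (11) = -0.5589;  γ ← (1−ω)·1.0000 + ω·-0.5589 = -0.4030
Iteration 2:
  α: GS value = (2 - (-3)·-1.4840 - (-3)·-0.4030) / (9) = -0.4068;  α ← (1−ω)·0.9000 + ω·-0.4068 = -0.2761
  β: GS value = (-11 - (4)·-0.2761 - (3)·-0.4030) / (10) = -0.8687;  β ← (1−ω)·-1.4840 + ω·-0.8687 = -0.9302
  γ: GS value = (-7 - (4)·-0.2761 - (3)·-0.9302) / (11) = -0.2823;  γ ← (1−ω)·-0.4030 + ω·-0.2823 = -0.2944

(-0.2761, -0.9302, -0.2944)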